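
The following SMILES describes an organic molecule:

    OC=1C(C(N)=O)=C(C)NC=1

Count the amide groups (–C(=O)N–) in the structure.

1

The amide motif appears at heavy-atom position 4 in the SMILES.
Other groups present: 1 hydroxyl.
Amide count: 1.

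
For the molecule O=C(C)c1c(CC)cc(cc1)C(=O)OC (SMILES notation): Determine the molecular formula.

Walk through each heavy atom and fill implicit hydrogens from standard valence (C 4, N 3, O 2, S 2, halogen 1); for lowercase aromatic atoms, an aromatic c carries 1 H when it has two neighbours and 0 H with three, and aromatic n carries 0 H:
  atom 1: O, bond orders sum to 2 (valence 2) → 0 H
  atom 2: C, bond orders sum to 4 (valence 4) → 0 H
  atom 3: C, bond orders sum to 1 (valence 4) → 3 H
  atom 4: aromatic c, 3 neighbours → 0 H
  atom 5: aromatic c, 3 neighbours → 0 H
  atom 6: C, bond orders sum to 2 (valence 4) → 2 H
  atom 7: C, bond orders sum to 1 (valence 4) → 3 H
  atom 8: aromatic c, 2 neighbours → 1 H
  atom 9: aromatic c, 3 neighbours → 0 H
  atom 10: aromatic c, 2 neighbours → 1 H
  atom 11: aromatic c, 2 neighbours → 1 H
  atom 12: C, bond orders sum to 4 (valence 4) → 0 H
  atom 13: O, bond orders sum to 2 (valence 2) → 0 H
  atom 14: O, bond orders sum to 2 (valence 2) → 0 H
  atom 15: C, bond orders sum to 1 (valence 4) → 3 H
Totals → C:12, H:14, O:3.

C12H14O3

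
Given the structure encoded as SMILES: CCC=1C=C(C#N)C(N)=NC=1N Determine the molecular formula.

Walk through each heavy atom and fill implicit hydrogens from standard valence (C 4, N 3, O 2, S 2, halogen 1):
  atom 1: C, bond orders sum to 1 (valence 4) → 3 H
  atom 2: C, bond orders sum to 2 (valence 4) → 2 H
  atom 3: C, bond orders sum to 4 (valence 4) → 0 H
  atom 4: C, bond orders sum to 3 (valence 4) → 1 H
  atom 5: C, bond orders sum to 4 (valence 4) → 0 H
  atom 6: C, bond orders sum to 4 (valence 4) → 0 H
  atom 7: N, bond orders sum to 3 (valence 3) → 0 H
  atom 8: C, bond orders sum to 4 (valence 4) → 0 H
  atom 9: N, bond orders sum to 1 (valence 3) → 2 H
  atom 10: N, bond orders sum to 3 (valence 3) → 0 H
  atom 11: C, bond orders sum to 4 (valence 4) → 0 H
  atom 12: N, bond orders sum to 1 (valence 3) → 2 H
Totals → C:8, H:10, N:4.
In Hill order: C8H10N4.

C8H10N4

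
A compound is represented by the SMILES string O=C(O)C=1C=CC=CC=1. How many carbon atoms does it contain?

7

Count every carbon token in the SMILES (each C, including those in ring-closure positions and inside branches).
Carbon count: 7.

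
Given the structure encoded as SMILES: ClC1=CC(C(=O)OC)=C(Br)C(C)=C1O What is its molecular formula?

C9H8BrClO3

Walk through each heavy atom and fill implicit hydrogens from standard valence (C 4, N 3, O 2, S 2, halogen 1):
  atom 1: Cl (halogen, monovalent) → 0 H
  atom 2: C, bond orders sum to 4 (valence 4) → 0 H
  atom 3: C, bond orders sum to 3 (valence 4) → 1 H
  atom 4: C, bond orders sum to 4 (valence 4) → 0 H
  atom 5: C, bond orders sum to 4 (valence 4) → 0 H
  atom 6: O, bond orders sum to 2 (valence 2) → 0 H
  atom 7: O, bond orders sum to 2 (valence 2) → 0 H
  atom 8: C, bond orders sum to 1 (valence 4) → 3 H
  atom 9: C, bond orders sum to 4 (valence 4) → 0 H
  atom 10: Br (halogen, monovalent) → 0 H
  atom 11: C, bond orders sum to 4 (valence 4) → 0 H
  atom 12: C, bond orders sum to 1 (valence 4) → 3 H
  atom 13: C, bond orders sum to 4 (valence 4) → 0 H
  atom 14: O, bond orders sum to 1 (valence 2) → 1 H
Totals → C:9, H:8, Br:1, Cl:1, O:3.
In Hill order: C9H8BrClO3.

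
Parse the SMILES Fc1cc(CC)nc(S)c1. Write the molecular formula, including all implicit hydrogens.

Walk through each heavy atom and fill implicit hydrogens from standard valence (C 4, N 3, O 2, S 2, halogen 1); for lowercase aromatic atoms, an aromatic c carries 1 H when it has two neighbours and 0 H with three, and aromatic n carries 0 H:
  atom 1: F (halogen, monovalent) → 0 H
  atom 2: aromatic c, 3 neighbours → 0 H
  atom 3: aromatic c, 2 neighbours → 1 H
  atom 4: aromatic c, 3 neighbours → 0 H
  atom 5: C, bond orders sum to 2 (valence 4) → 2 H
  atom 6: C, bond orders sum to 1 (valence 4) → 3 H
  atom 7: aromatic n, 2 neighbours → 0 H
  atom 8: aromatic c, 3 neighbours → 0 H
  atom 9: S, bond orders sum to 1 (valence 2) → 1 H
  atom 10: aromatic c, 2 neighbours → 1 H
Totals → C:7, H:8, F:1, N:1, S:1.

C7H8FNS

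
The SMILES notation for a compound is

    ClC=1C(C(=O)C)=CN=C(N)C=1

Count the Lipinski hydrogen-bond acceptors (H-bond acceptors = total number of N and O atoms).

3

N atoms: 2; O atoms: 1.
Lipinski HBA = 2 + 1 = 3.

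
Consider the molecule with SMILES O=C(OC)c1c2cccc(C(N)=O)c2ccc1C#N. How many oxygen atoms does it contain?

Scan the SMILES for O atoms (remember two-letter symbols like Cl and Br are single atoms).
Oxygen count: 3.

3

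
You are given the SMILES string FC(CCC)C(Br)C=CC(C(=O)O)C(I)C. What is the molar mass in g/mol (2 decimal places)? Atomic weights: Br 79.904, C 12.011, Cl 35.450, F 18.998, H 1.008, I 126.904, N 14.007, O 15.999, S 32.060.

407.06 g/mol

First, the molecular formula is C11H17BrFIO2 (counting implicit H from valence).
  Br: 1 × 79.904 = 79.904
  C: 11 × 12.011 = 132.121
  F: 1 × 18.998 = 18.998
  H: 17 × 1.008 = 17.136
  I: 1 × 126.904 = 126.904
  O: 2 × 15.999 = 31.998
Sum: 1×79.904 + 11×12.011 + 1×18.998 + 17×1.008 + 1×126.904 + 2×15.999 = 407.061 → 407.06 g/mol.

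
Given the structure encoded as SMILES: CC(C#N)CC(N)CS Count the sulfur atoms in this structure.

Scan the SMILES for S atoms (remember two-letter symbols like Cl and Br are single atoms).
Sulfur count: 1.

1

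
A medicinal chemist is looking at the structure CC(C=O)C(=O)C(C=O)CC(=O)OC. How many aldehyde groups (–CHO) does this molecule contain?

2

The aldehyde motif appears at heavy-atom positions 3, 8 in the SMILES.
Other groups present: 1 ester, 1 ketone.
Aldehyde count: 2.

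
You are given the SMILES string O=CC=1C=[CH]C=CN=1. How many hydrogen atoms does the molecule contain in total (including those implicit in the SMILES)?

Walk through each heavy atom and fill implicit hydrogens from standard valence (C 4, N 3, O 2, S 2, halogen 1):
  atom 1: O, bond orders sum to 2 (valence 2) → 0 H
  atom 2: C, bond orders sum to 3 (valence 4) → 1 H
  atom 3: C, bond orders sum to 4 (valence 4) → 0 H
  atom 4: C, bond orders sum to 3 (valence 4) → 1 H
  atom 5: C with explicit H count 1
  atom 6: C, bond orders sum to 3 (valence 4) → 1 H
  atom 7: C, bond orders sum to 3 (valence 4) → 1 H
  atom 8: N, bond orders sum to 3 (valence 3) → 0 H
Total hydrogens: 5.

5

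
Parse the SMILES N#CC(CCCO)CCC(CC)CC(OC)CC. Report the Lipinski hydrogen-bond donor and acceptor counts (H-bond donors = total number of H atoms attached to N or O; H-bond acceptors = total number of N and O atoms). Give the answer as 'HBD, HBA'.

1, 3

Donors: find every N or O and count the H atoms it carries.
  atom 1 (N): bond orders sum to 3 → 0 H
  atom 7 (O): bond orders sum to 1 → 1 H
  atom 15 (O): bond orders sum to 2 → 0 H
Lipinski HBD = 1.
Acceptors: N atoms = 1, O atoms = 2 → HBA = 3.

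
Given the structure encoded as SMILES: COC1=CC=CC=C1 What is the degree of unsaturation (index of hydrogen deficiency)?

Molecular formula: C7H8O.
DoU = (2C + 2 + N − H − X) / 2, where X is the halogen count and O/S are ignored.
    = (2·7 + 2 + 0 − 8 − 0) / 2 = 8 / 2 = 4.

4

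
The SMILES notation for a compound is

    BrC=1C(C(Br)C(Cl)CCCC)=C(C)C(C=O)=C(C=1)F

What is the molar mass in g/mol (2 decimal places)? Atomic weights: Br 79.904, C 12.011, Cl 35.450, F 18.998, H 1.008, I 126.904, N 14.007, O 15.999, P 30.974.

First, the molecular formula is C14H16Br2ClFO (counting implicit H from valence).
  Br: 2 × 79.904 = 159.808
  C: 14 × 12.011 = 168.154
  Cl: 1 × 35.450 = 35.450
  F: 1 × 18.998 = 18.998
  H: 16 × 1.008 = 16.128
  O: 1 × 15.999 = 15.999
Sum: 2×79.904 + 14×12.011 + 1×35.450 + 1×18.998 + 16×1.008 + 1×15.999 = 414.537 → 414.54 g/mol.

414.54 g/mol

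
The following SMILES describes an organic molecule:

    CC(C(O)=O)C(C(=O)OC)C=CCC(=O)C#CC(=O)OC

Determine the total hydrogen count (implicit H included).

16

Walk through each heavy atom and fill implicit hydrogens from standard valence (C 4, N 3, O 2, S 2, halogen 1):
  atom 1: C, bond orders sum to 1 (valence 4) → 3 H
  atom 2: C, bond orders sum to 3 (valence 4) → 1 H
  atom 3: C, bond orders sum to 4 (valence 4) → 0 H
  atom 4: O, bond orders sum to 1 (valence 2) → 1 H
  atom 5: O, bond orders sum to 2 (valence 2) → 0 H
  atom 6: C, bond orders sum to 3 (valence 4) → 1 H
  atom 7: C, bond orders sum to 4 (valence 4) → 0 H
  atom 8: O, bond orders sum to 2 (valence 2) → 0 H
  atom 9: O, bond orders sum to 2 (valence 2) → 0 H
  atom 10: C, bond orders sum to 1 (valence 4) → 3 H
  atom 11: C, bond orders sum to 3 (valence 4) → 1 H
  atom 12: C, bond orders sum to 3 (valence 4) → 1 H
  atom 13: C, bond orders sum to 2 (valence 4) → 2 H
  atom 14: C, bond orders sum to 4 (valence 4) → 0 H
  atom 15: O, bond orders sum to 2 (valence 2) → 0 H
  atom 16: C, bond orders sum to 4 (valence 4) → 0 H
  atom 17: C, bond orders sum to 4 (valence 4) → 0 H
  atom 18: C, bond orders sum to 4 (valence 4) → 0 H
  atom 19: O, bond orders sum to 2 (valence 2) → 0 H
  atom 20: O, bond orders sum to 2 (valence 2) → 0 H
  atom 21: C, bond orders sum to 1 (valence 4) → 3 H
Total hydrogens: 16.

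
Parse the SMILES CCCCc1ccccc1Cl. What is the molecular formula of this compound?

Walk through each heavy atom and fill implicit hydrogens from standard valence (C 4, N 3, O 2, S 2, halogen 1); for lowercase aromatic atoms, an aromatic c carries 1 H when it has two neighbours and 0 H with three, and aromatic n carries 0 H:
  atom 1: C, bond orders sum to 1 (valence 4) → 3 H
  atom 2: C, bond orders sum to 2 (valence 4) → 2 H
  atom 3: C, bond orders sum to 2 (valence 4) → 2 H
  atom 4: C, bond orders sum to 2 (valence 4) → 2 H
  atom 5: aromatic c, 3 neighbours → 0 H
  atom 6: aromatic c, 2 neighbours → 1 H
  atom 7: aromatic c, 2 neighbours → 1 H
  atom 8: aromatic c, 2 neighbours → 1 H
  atom 9: aromatic c, 2 neighbours → 1 H
  atom 10: aromatic c, 3 neighbours → 0 H
  atom 11: Cl (halogen, monovalent) → 0 H
Totals → C:10, H:13, Cl:1.
In Hill order: C10H13Cl.

C10H13Cl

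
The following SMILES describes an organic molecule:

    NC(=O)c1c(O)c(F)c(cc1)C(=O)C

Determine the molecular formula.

C9H8FNO3

Walk through each heavy atom and fill implicit hydrogens from standard valence (C 4, N 3, O 2, S 2, halogen 1); for lowercase aromatic atoms, an aromatic c carries 1 H when it has two neighbours and 0 H with three, and aromatic n carries 0 H:
  atom 1: N, bond orders sum to 1 (valence 3) → 2 H
  atom 2: C, bond orders sum to 4 (valence 4) → 0 H
  atom 3: O, bond orders sum to 2 (valence 2) → 0 H
  atom 4: aromatic c, 3 neighbours → 0 H
  atom 5: aromatic c, 3 neighbours → 0 H
  atom 6: O, bond orders sum to 1 (valence 2) → 1 H
  atom 7: aromatic c, 3 neighbours → 0 H
  atom 8: F (halogen, monovalent) → 0 H
  atom 9: aromatic c, 3 neighbours → 0 H
  atom 10: aromatic c, 2 neighbours → 1 H
  atom 11: aromatic c, 2 neighbours → 1 H
  atom 12: C, bond orders sum to 4 (valence 4) → 0 H
  atom 13: O, bond orders sum to 2 (valence 2) → 0 H
  atom 14: C, bond orders sum to 1 (valence 4) → 3 H
Totals → C:9, H:8, F:1, N:1, O:3.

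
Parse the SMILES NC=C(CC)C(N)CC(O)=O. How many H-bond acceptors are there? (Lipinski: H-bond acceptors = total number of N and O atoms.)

4

N atoms: 2; O atoms: 2.
Lipinski HBA = 2 + 2 = 4.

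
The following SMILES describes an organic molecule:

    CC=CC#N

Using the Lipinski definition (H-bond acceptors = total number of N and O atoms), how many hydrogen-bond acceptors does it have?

N atoms: 1; O atoms: 0.
Lipinski HBA = 1 + 0 = 1.

1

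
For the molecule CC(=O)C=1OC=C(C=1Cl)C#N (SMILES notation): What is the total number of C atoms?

Count every carbon token in the SMILES (each C, including those in ring-closure positions and inside branches).
Carbon count: 7.

7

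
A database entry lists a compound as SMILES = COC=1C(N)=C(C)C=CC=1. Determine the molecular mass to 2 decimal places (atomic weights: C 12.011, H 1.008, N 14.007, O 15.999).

First, the molecular formula is C8H11NO (counting implicit H from valence).
  C: 8 × 12.011 = 96.088
  H: 11 × 1.008 = 11.088
  N: 1 × 14.007 = 14.007
  O: 1 × 15.999 = 15.999
Sum: 8×12.011 + 11×1.008 + 1×14.007 + 1×15.999 = 137.182 → 137.18 g/mol.

137.18 g/mol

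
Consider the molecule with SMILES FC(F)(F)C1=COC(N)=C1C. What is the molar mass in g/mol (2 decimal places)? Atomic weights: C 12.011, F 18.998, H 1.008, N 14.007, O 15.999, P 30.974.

First, the molecular formula is C6H6F3NO (counting implicit H from valence).
  C: 6 × 12.011 = 72.066
  F: 3 × 18.998 = 56.994
  H: 6 × 1.008 = 6.048
  N: 1 × 14.007 = 14.007
  O: 1 × 15.999 = 15.999
Sum: 6×12.011 + 3×18.998 + 6×1.008 + 1×14.007 + 1×15.999 = 165.114 → 165.11 g/mol.

165.11 g/mol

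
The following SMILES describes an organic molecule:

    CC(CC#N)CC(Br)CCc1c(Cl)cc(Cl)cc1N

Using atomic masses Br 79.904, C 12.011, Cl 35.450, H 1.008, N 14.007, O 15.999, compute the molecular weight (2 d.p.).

First, the molecular formula is C14H17BrCl2N2 (counting implicit H from valence).
  Br: 1 × 79.904 = 79.904
  C: 14 × 12.011 = 168.154
  Cl: 2 × 35.450 = 70.900
  H: 17 × 1.008 = 17.136
  N: 2 × 14.007 = 28.014
Sum: 1×79.904 + 14×12.011 + 2×35.450 + 17×1.008 + 2×14.007 = 364.108 → 364.11 g/mol.

364.11 g/mol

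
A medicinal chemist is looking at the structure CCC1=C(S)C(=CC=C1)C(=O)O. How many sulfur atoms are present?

1

Scan the SMILES for S atoms (remember two-letter symbols like Cl and Br are single atoms).
Sulfur count: 1.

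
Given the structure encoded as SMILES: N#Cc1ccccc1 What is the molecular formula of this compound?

Walk through each heavy atom and fill implicit hydrogens from standard valence (C 4, N 3, O 2, S 2, halogen 1); for lowercase aromatic atoms, an aromatic c carries 1 H when it has two neighbours and 0 H with three, and aromatic n carries 0 H:
  atom 1: N, bond orders sum to 3 (valence 3) → 0 H
  atom 2: C, bond orders sum to 4 (valence 4) → 0 H
  atom 3: aromatic c, 3 neighbours → 0 H
  atom 4: aromatic c, 2 neighbours → 1 H
  atom 5: aromatic c, 2 neighbours → 1 H
  atom 6: aromatic c, 2 neighbours → 1 H
  atom 7: aromatic c, 2 neighbours → 1 H
  atom 8: aromatic c, 2 neighbours → 1 H
Totals → C:7, H:5, N:1.

C7H5N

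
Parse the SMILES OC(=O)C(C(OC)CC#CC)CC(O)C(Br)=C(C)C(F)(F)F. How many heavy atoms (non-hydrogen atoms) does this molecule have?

22

Every atom symbol written in the SMILES (organic subset) is one heavy atom; implicit H are not written.
Heavy atoms by element → Br:1, C:14, F:3, O:4.
Total: 22.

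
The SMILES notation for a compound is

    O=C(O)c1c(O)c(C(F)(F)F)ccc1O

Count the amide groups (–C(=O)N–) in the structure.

Scan the SMILES for the amide motif — none present.
Groups that are present: 1 carboxylic acid, 2 hydroxyl.

0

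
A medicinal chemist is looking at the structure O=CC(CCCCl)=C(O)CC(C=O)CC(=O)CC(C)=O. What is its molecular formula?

C14H19ClO5

Walk through each heavy atom and fill implicit hydrogens from standard valence (C 4, N 3, O 2, S 2, halogen 1):
  atom 1: O, bond orders sum to 2 (valence 2) → 0 H
  atom 2: C, bond orders sum to 3 (valence 4) → 1 H
  atom 3: C, bond orders sum to 4 (valence 4) → 0 H
  atom 4: C, bond orders sum to 2 (valence 4) → 2 H
  atom 5: C, bond orders sum to 2 (valence 4) → 2 H
  atom 6: C, bond orders sum to 2 (valence 4) → 2 H
  atom 7: Cl (halogen, monovalent) → 0 H
  atom 8: C, bond orders sum to 4 (valence 4) → 0 H
  atom 9: O, bond orders sum to 1 (valence 2) → 1 H
  atom 10: C, bond orders sum to 2 (valence 4) → 2 H
  atom 11: C, bond orders sum to 3 (valence 4) → 1 H
  atom 12: C, bond orders sum to 3 (valence 4) → 1 H
  atom 13: O, bond orders sum to 2 (valence 2) → 0 H
  atom 14: C, bond orders sum to 2 (valence 4) → 2 H
  atom 15: C, bond orders sum to 4 (valence 4) → 0 H
  atom 16: O, bond orders sum to 2 (valence 2) → 0 H
  atom 17: C, bond orders sum to 2 (valence 4) → 2 H
  atom 18: C, bond orders sum to 4 (valence 4) → 0 H
  atom 19: C, bond orders sum to 1 (valence 4) → 3 H
  atom 20: O, bond orders sum to 2 (valence 2) → 0 H
Totals → C:14, H:19, Cl:1, O:5.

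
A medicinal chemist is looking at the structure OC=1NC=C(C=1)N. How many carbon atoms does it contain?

4

Count every carbon token in the SMILES (each C, including those in ring-closure positions and inside branches).
Carbon count: 4.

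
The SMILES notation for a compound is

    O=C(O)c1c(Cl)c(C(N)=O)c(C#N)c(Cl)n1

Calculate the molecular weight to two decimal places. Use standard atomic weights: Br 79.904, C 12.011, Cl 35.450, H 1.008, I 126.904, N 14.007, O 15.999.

260.03 g/mol

First, the molecular formula is C8H3Cl2N3O3 (counting implicit H from valence).
  C: 8 × 12.011 = 96.088
  Cl: 2 × 35.450 = 70.900
  H: 3 × 1.008 = 3.024
  N: 3 × 14.007 = 42.021
  O: 3 × 15.999 = 47.997
Sum: 8×12.011 + 2×35.450 + 3×1.008 + 3×14.007 + 3×15.999 = 260.030 → 260.03 g/mol.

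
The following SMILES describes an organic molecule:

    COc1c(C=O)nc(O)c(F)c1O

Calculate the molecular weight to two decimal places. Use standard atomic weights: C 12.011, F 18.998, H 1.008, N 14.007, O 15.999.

187.13 g/mol

First, the molecular formula is C7H6FNO4 (counting implicit H from valence).
  C: 7 × 12.011 = 84.077
  F: 1 × 18.998 = 18.998
  H: 6 × 1.008 = 6.048
  N: 1 × 14.007 = 14.007
  O: 4 × 15.999 = 63.996
Sum: 7×12.011 + 1×18.998 + 6×1.008 + 1×14.007 + 4×15.999 = 187.126 → 187.13 g/mol.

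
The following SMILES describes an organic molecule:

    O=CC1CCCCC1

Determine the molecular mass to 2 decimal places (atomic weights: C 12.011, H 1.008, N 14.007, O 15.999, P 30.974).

First, the molecular formula is C7H12O (counting implicit H from valence).
  C: 7 × 12.011 = 84.077
  H: 12 × 1.008 = 12.096
  O: 1 × 15.999 = 15.999
Sum: 7×12.011 + 12×1.008 + 1×15.999 = 112.172 → 112.17 g/mol.

112.17 g/mol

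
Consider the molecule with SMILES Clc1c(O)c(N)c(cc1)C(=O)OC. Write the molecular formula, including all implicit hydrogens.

Walk through each heavy atom and fill implicit hydrogens from standard valence (C 4, N 3, O 2, S 2, halogen 1); for lowercase aromatic atoms, an aromatic c carries 1 H when it has two neighbours and 0 H with three, and aromatic n carries 0 H:
  atom 1: Cl (halogen, monovalent) → 0 H
  atom 2: aromatic c, 3 neighbours → 0 H
  atom 3: aromatic c, 3 neighbours → 0 H
  atom 4: O, bond orders sum to 1 (valence 2) → 1 H
  atom 5: aromatic c, 3 neighbours → 0 H
  atom 6: N, bond orders sum to 1 (valence 3) → 2 H
  atom 7: aromatic c, 3 neighbours → 0 H
  atom 8: aromatic c, 2 neighbours → 1 H
  atom 9: aromatic c, 2 neighbours → 1 H
  atom 10: C, bond orders sum to 4 (valence 4) → 0 H
  atom 11: O, bond orders sum to 2 (valence 2) → 0 H
  atom 12: O, bond orders sum to 2 (valence 2) → 0 H
  atom 13: C, bond orders sum to 1 (valence 4) → 3 H
Totals → C:8, H:8, Cl:1, N:1, O:3.

C8H8ClNO3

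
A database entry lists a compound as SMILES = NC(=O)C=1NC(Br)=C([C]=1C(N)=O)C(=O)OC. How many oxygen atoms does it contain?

Scan the SMILES for O atoms (remember two-letter symbols like Cl and Br are single atoms).
Oxygen count: 4.

4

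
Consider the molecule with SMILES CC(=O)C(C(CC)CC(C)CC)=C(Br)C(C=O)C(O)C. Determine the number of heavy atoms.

Every atom symbol written in the SMILES (organic subset) is one heavy atom; implicit H are not written.
Heavy atoms by element → Br:1, C:16, O:3.
Total: 20.

20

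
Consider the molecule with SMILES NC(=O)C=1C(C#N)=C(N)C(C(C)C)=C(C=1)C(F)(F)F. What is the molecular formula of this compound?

C12H12F3N3O

Walk through each heavy atom and fill implicit hydrogens from standard valence (C 4, N 3, O 2, S 2, halogen 1):
  atom 1: N, bond orders sum to 1 (valence 3) → 2 H
  atom 2: C, bond orders sum to 4 (valence 4) → 0 H
  atom 3: O, bond orders sum to 2 (valence 2) → 0 H
  atom 4: C, bond orders sum to 4 (valence 4) → 0 H
  atom 5: C, bond orders sum to 4 (valence 4) → 0 H
  atom 6: C, bond orders sum to 4 (valence 4) → 0 H
  atom 7: N, bond orders sum to 3 (valence 3) → 0 H
  atom 8: C, bond orders sum to 4 (valence 4) → 0 H
  atom 9: N, bond orders sum to 1 (valence 3) → 2 H
  atom 10: C, bond orders sum to 4 (valence 4) → 0 H
  atom 11: C, bond orders sum to 3 (valence 4) → 1 H
  atom 12: C, bond orders sum to 1 (valence 4) → 3 H
  atom 13: C, bond orders sum to 1 (valence 4) → 3 H
  atom 14: C, bond orders sum to 4 (valence 4) → 0 H
  atom 15: C, bond orders sum to 3 (valence 4) → 1 H
  atom 16: C, bond orders sum to 4 (valence 4) → 0 H
  atom 17: F (halogen, monovalent) → 0 H
  atom 18: F (halogen, monovalent) → 0 H
  atom 19: F (halogen, monovalent) → 0 H
Totals → C:12, H:12, F:3, N:3, O:1.
In Hill order: C12H12F3N3O.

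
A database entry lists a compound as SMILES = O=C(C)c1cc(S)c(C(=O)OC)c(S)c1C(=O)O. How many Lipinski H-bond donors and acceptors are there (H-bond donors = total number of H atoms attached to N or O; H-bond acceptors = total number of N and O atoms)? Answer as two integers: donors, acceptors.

1, 5

Donors: find every N or O and count the H atoms it carries.
  atom 1 (O): bond orders sum to 2 → 0 H
  atom 10 (O): bond orders sum to 2 → 0 H
  atom 11 (O): bond orders sum to 2 → 0 H
  atom 17 (O): bond orders sum to 2 → 0 H
  atom 18 (O): bond orders sum to 1 → 1 H
Lipinski HBD = 1.
Acceptors: N atoms = 0, O atoms = 5 → HBA = 5.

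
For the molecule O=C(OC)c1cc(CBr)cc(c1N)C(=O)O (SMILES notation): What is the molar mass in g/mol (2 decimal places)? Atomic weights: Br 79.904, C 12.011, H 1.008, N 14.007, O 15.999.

First, the molecular formula is C10H10BrNO4 (counting implicit H from valence).
  Br: 1 × 79.904 = 79.904
  C: 10 × 12.011 = 120.110
  H: 10 × 1.008 = 10.080
  N: 1 × 14.007 = 14.007
  O: 4 × 15.999 = 63.996
Sum: 1×79.904 + 10×12.011 + 10×1.008 + 1×14.007 + 4×15.999 = 288.097 → 288.10 g/mol.

288.10 g/mol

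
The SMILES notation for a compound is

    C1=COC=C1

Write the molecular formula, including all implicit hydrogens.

Walk through each heavy atom and fill implicit hydrogens from standard valence (C 4, N 3, O 2, S 2, halogen 1):
  atom 1: C, bond orders sum to 3 (valence 4) → 1 H
  atom 2: C, bond orders sum to 3 (valence 4) → 1 H
  atom 3: O, bond orders sum to 2 (valence 2) → 0 H
  atom 4: C, bond orders sum to 3 (valence 4) → 1 H
  atom 5: C, bond orders sum to 3 (valence 4) → 1 H
Totals → C:4, H:4, O:1.
In Hill order: C4H4O.

C4H4O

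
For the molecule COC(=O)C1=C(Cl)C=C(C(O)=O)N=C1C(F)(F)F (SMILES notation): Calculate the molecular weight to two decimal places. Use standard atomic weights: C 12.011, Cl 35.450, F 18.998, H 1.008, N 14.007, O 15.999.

First, the molecular formula is C9H5ClF3NO4 (counting implicit H from valence).
  C: 9 × 12.011 = 108.099
  Cl: 1 × 35.450 = 35.450
  F: 3 × 18.998 = 56.994
  H: 5 × 1.008 = 5.040
  N: 1 × 14.007 = 14.007
  O: 4 × 15.999 = 63.996
Sum: 9×12.011 + 1×35.450 + 3×18.998 + 5×1.008 + 1×14.007 + 4×15.999 = 283.586 → 283.59 g/mol.

283.59 g/mol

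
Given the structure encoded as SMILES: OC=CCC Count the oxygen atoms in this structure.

Scan the SMILES for O atoms (remember two-letter symbols like Cl and Br are single atoms).
Oxygen count: 1.

1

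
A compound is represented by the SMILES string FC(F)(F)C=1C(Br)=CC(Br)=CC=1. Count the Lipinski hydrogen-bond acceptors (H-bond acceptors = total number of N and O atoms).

0

N atoms: 0; O atoms: 0.
Lipinski HBA = 0 + 0 = 0.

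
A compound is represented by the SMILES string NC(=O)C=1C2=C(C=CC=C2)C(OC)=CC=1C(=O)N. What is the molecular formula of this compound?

Walk through each heavy atom and fill implicit hydrogens from standard valence (C 4, N 3, O 2, S 2, halogen 1):
  atom 1: N, bond orders sum to 1 (valence 3) → 2 H
  atom 2: C, bond orders sum to 4 (valence 4) → 0 H
  atom 3: O, bond orders sum to 2 (valence 2) → 0 H
  atom 4: C, bond orders sum to 4 (valence 4) → 0 H
  atom 5: C, bond orders sum to 4 (valence 4) → 0 H
  atom 6: C, bond orders sum to 4 (valence 4) → 0 H
  atom 7: C, bond orders sum to 3 (valence 4) → 1 H
  atom 8: C, bond orders sum to 3 (valence 4) → 1 H
  atom 9: C, bond orders sum to 3 (valence 4) → 1 H
  atom 10: C, bond orders sum to 3 (valence 4) → 1 H
  atom 11: C, bond orders sum to 4 (valence 4) → 0 H
  atom 12: O, bond orders sum to 2 (valence 2) → 0 H
  atom 13: C, bond orders sum to 1 (valence 4) → 3 H
  atom 14: C, bond orders sum to 3 (valence 4) → 1 H
  atom 15: C, bond orders sum to 4 (valence 4) → 0 H
  atom 16: C, bond orders sum to 4 (valence 4) → 0 H
  atom 17: O, bond orders sum to 2 (valence 2) → 0 H
  atom 18: N, bond orders sum to 1 (valence 3) → 2 H
Totals → C:13, H:12, N:2, O:3.

C13H12N2O3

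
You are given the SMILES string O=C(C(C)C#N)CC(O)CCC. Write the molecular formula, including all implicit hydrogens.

Walk through each heavy atom and fill implicit hydrogens from standard valence (C 4, N 3, O 2, S 2, halogen 1):
  atom 1: O, bond orders sum to 2 (valence 2) → 0 H
  atom 2: C, bond orders sum to 4 (valence 4) → 0 H
  atom 3: C, bond orders sum to 3 (valence 4) → 1 H
  atom 4: C, bond orders sum to 1 (valence 4) → 3 H
  atom 5: C, bond orders sum to 4 (valence 4) → 0 H
  atom 6: N, bond orders sum to 3 (valence 3) → 0 H
  atom 7: C, bond orders sum to 2 (valence 4) → 2 H
  atom 8: C, bond orders sum to 3 (valence 4) → 1 H
  atom 9: O, bond orders sum to 1 (valence 2) → 1 H
  atom 10: C, bond orders sum to 2 (valence 4) → 2 H
  atom 11: C, bond orders sum to 2 (valence 4) → 2 H
  atom 12: C, bond orders sum to 1 (valence 4) → 3 H
Totals → C:9, H:15, N:1, O:2.

C9H15NO2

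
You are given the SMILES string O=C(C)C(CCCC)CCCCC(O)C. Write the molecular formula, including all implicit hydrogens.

Walk through each heavy atom and fill implicit hydrogens from standard valence (C 4, N 3, O 2, S 2, halogen 1):
  atom 1: O, bond orders sum to 2 (valence 2) → 0 H
  atom 2: C, bond orders sum to 4 (valence 4) → 0 H
  atom 3: C, bond orders sum to 1 (valence 4) → 3 H
  atom 4: C, bond orders sum to 3 (valence 4) → 1 H
  atom 5: C, bond orders sum to 2 (valence 4) → 2 H
  atom 6: C, bond orders sum to 2 (valence 4) → 2 H
  atom 7: C, bond orders sum to 2 (valence 4) → 2 H
  atom 8: C, bond orders sum to 1 (valence 4) → 3 H
  atom 9: C, bond orders sum to 2 (valence 4) → 2 H
  atom 10: C, bond orders sum to 2 (valence 4) → 2 H
  atom 11: C, bond orders sum to 2 (valence 4) → 2 H
  atom 12: C, bond orders sum to 2 (valence 4) → 2 H
  atom 13: C, bond orders sum to 3 (valence 4) → 1 H
  atom 14: O, bond orders sum to 1 (valence 2) → 1 H
  atom 15: C, bond orders sum to 1 (valence 4) → 3 H
Totals → C:13, H:26, O:2.
In Hill order: C13H26O2.

C13H26O2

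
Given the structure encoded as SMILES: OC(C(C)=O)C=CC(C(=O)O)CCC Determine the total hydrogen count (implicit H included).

16

Walk through each heavy atom and fill implicit hydrogens from standard valence (C 4, N 3, O 2, S 2, halogen 1):
  atom 1: O, bond orders sum to 1 (valence 2) → 1 H
  atom 2: C, bond orders sum to 3 (valence 4) → 1 H
  atom 3: C, bond orders sum to 4 (valence 4) → 0 H
  atom 4: C, bond orders sum to 1 (valence 4) → 3 H
  atom 5: O, bond orders sum to 2 (valence 2) → 0 H
  atom 6: C, bond orders sum to 3 (valence 4) → 1 H
  atom 7: C, bond orders sum to 3 (valence 4) → 1 H
  atom 8: C, bond orders sum to 3 (valence 4) → 1 H
  atom 9: C, bond orders sum to 4 (valence 4) → 0 H
  atom 10: O, bond orders sum to 2 (valence 2) → 0 H
  atom 11: O, bond orders sum to 1 (valence 2) → 1 H
  atom 12: C, bond orders sum to 2 (valence 4) → 2 H
  atom 13: C, bond orders sum to 2 (valence 4) → 2 H
  atom 14: C, bond orders sum to 1 (valence 4) → 3 H
Total hydrogens: 16.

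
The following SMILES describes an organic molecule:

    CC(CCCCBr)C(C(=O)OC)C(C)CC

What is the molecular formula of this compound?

Walk through each heavy atom and fill implicit hydrogens from standard valence (C 4, N 3, O 2, S 2, halogen 1):
  atom 1: C, bond orders sum to 1 (valence 4) → 3 H
  atom 2: C, bond orders sum to 3 (valence 4) → 1 H
  atom 3: C, bond orders sum to 2 (valence 4) → 2 H
  atom 4: C, bond orders sum to 2 (valence 4) → 2 H
  atom 5: C, bond orders sum to 2 (valence 4) → 2 H
  atom 6: C, bond orders sum to 2 (valence 4) → 2 H
  atom 7: Br (halogen, monovalent) → 0 H
  atom 8: C, bond orders sum to 3 (valence 4) → 1 H
  atom 9: C, bond orders sum to 4 (valence 4) → 0 H
  atom 10: O, bond orders sum to 2 (valence 2) → 0 H
  atom 11: O, bond orders sum to 2 (valence 2) → 0 H
  atom 12: C, bond orders sum to 1 (valence 4) → 3 H
  atom 13: C, bond orders sum to 3 (valence 4) → 1 H
  atom 14: C, bond orders sum to 1 (valence 4) → 3 H
  atom 15: C, bond orders sum to 2 (valence 4) → 2 H
  atom 16: C, bond orders sum to 1 (valence 4) → 3 H
Totals → C:13, H:25, Br:1, O:2.

C13H25BrO2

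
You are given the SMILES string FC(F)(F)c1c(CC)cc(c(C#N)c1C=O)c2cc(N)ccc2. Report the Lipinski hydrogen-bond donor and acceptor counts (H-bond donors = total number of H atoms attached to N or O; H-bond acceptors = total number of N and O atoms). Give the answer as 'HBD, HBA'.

Donors: find every N or O and count the H atoms it carries.
  atom 13 (N): bond orders sum to 3 → 0 H
  atom 16 (O): bond orders sum to 2 → 0 H
  atom 20 (N): bond orders sum to 1 → 2 H
Lipinski HBD = 2.
Acceptors: N atoms = 2, O atoms = 1 → HBA = 3.

2, 3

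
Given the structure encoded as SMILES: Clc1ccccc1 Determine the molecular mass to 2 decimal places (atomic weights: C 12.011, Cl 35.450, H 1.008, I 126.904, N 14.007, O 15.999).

First, the molecular formula is C6H5Cl (counting implicit H from valence).
  C: 6 × 12.011 = 72.066
  Cl: 1 × 35.450 = 35.450
  H: 5 × 1.008 = 5.040
Sum: 6×12.011 + 1×35.450 + 5×1.008 = 112.556 → 112.56 g/mol.

112.56 g/mol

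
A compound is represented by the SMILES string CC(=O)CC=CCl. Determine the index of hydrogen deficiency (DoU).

Molecular formula: C5H7ClO.
DoU = (2C + 2 + N − H − X) / 2, where X is the halogen count and O/S are ignored.
    = (2·5 + 2 + 0 − 7 − 1) / 2 = 4 / 2 = 2.

2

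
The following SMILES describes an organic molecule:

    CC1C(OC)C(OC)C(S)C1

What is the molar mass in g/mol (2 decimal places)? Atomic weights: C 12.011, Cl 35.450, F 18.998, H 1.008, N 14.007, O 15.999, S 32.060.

First, the molecular formula is C8H16O2S (counting implicit H from valence).
  C: 8 × 12.011 = 96.088
  H: 16 × 1.008 = 16.128
  O: 2 × 15.999 = 31.998
  S: 1 × 32.060 = 32.060
Sum: 8×12.011 + 16×1.008 + 2×15.999 + 1×32.060 = 176.274 → 176.27 g/mol.

176.27 g/mol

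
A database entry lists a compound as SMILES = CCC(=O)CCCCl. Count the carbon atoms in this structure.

6

Count every carbon token in the SMILES (each C, including those in ring-closure positions and inside branches).
Carbon count: 6.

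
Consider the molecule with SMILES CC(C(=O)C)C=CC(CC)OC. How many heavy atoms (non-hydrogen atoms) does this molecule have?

12

Every atom symbol written in the SMILES (organic subset) is one heavy atom; implicit H are not written.
Heavy atoms by element → C:10, O:2.
Total: 12.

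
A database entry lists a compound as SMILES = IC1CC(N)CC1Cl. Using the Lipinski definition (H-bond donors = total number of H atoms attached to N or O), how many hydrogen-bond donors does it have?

Donors: find every N or O and count the H atoms it carries.
  atom 5 (N): bond orders sum to 1 → 2 H
Lipinski HBD = 2.

2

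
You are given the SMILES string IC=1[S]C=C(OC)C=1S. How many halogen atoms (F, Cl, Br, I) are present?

1

Halogen atoms appear at heavy-atom position 1 (1×I).
Other groups present: 1 ether, 1 thiol.
Halogen count: 1.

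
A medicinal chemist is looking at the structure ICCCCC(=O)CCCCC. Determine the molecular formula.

Walk through each heavy atom and fill implicit hydrogens from standard valence (C 4, N 3, O 2, S 2, halogen 1):
  atom 1: I (halogen, monovalent) → 0 H
  atom 2: C, bond orders sum to 2 (valence 4) → 2 H
  atom 3: C, bond orders sum to 2 (valence 4) → 2 H
  atom 4: C, bond orders sum to 2 (valence 4) → 2 H
  atom 5: C, bond orders sum to 2 (valence 4) → 2 H
  atom 6: C, bond orders sum to 4 (valence 4) → 0 H
  atom 7: O, bond orders sum to 2 (valence 2) → 0 H
  atom 8: C, bond orders sum to 2 (valence 4) → 2 H
  atom 9: C, bond orders sum to 2 (valence 4) → 2 H
  atom 10: C, bond orders sum to 2 (valence 4) → 2 H
  atom 11: C, bond orders sum to 2 (valence 4) → 2 H
  atom 12: C, bond orders sum to 1 (valence 4) → 3 H
Totals → C:10, H:19, I:1, O:1.
In Hill order: C10H19IO.

C10H19IO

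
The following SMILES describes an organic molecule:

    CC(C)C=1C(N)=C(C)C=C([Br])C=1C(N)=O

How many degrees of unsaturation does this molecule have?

5

Molecular formula: C11H15BrN2O.
DoU = (2C + 2 + N − H − X) / 2, where X is the halogen count and O/S are ignored.
    = (2·11 + 2 + 2 − 15 − 1) / 2 = 10 / 2 = 5.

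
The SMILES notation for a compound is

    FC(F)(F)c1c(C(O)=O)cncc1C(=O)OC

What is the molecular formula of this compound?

Walk through each heavy atom and fill implicit hydrogens from standard valence (C 4, N 3, O 2, S 2, halogen 1); for lowercase aromatic atoms, an aromatic c carries 1 H when it has two neighbours and 0 H with three, and aromatic n carries 0 H:
  atom 1: F (halogen, monovalent) → 0 H
  atom 2: C, bond orders sum to 4 (valence 4) → 0 H
  atom 3: F (halogen, monovalent) → 0 H
  atom 4: F (halogen, monovalent) → 0 H
  atom 5: aromatic c, 3 neighbours → 0 H
  atom 6: aromatic c, 3 neighbours → 0 H
  atom 7: C, bond orders sum to 4 (valence 4) → 0 H
  atom 8: O, bond orders sum to 1 (valence 2) → 1 H
  atom 9: O, bond orders sum to 2 (valence 2) → 0 H
  atom 10: aromatic c, 2 neighbours → 1 H
  atom 11: aromatic n, 2 neighbours → 0 H
  atom 12: aromatic c, 2 neighbours → 1 H
  atom 13: aromatic c, 3 neighbours → 0 H
  atom 14: C, bond orders sum to 4 (valence 4) → 0 H
  atom 15: O, bond orders sum to 2 (valence 2) → 0 H
  atom 16: O, bond orders sum to 2 (valence 2) → 0 H
  atom 17: C, bond orders sum to 1 (valence 4) → 3 H
Totals → C:9, H:6, F:3, N:1, O:4.
In Hill order: C9H6F3NO4.

C9H6F3NO4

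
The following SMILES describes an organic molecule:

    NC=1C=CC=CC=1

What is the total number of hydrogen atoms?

7

Walk through each heavy atom and fill implicit hydrogens from standard valence (C 4, N 3, O 2, S 2, halogen 1):
  atom 1: N, bond orders sum to 1 (valence 3) → 2 H
  atom 2: C, bond orders sum to 4 (valence 4) → 0 H
  atom 3: C, bond orders sum to 3 (valence 4) → 1 H
  atom 4: C, bond orders sum to 3 (valence 4) → 1 H
  atom 5: C, bond orders sum to 3 (valence 4) → 1 H
  atom 6: C, bond orders sum to 3 (valence 4) → 1 H
  atom 7: C, bond orders sum to 3 (valence 4) → 1 H
Total hydrogens: 7.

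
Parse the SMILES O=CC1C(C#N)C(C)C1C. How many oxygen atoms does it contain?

Scan the SMILES for O atoms (remember two-letter symbols like Cl and Br are single atoms).
Oxygen count: 1.

1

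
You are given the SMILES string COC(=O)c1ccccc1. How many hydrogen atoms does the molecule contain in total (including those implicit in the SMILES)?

8

Walk through each heavy atom and fill implicit hydrogens from standard valence (C 4, N 3, O 2, S 2, halogen 1); for lowercase aromatic atoms, an aromatic c carries 1 H when it has two neighbours and 0 H with three, and aromatic n carries 0 H:
  atom 1: C, bond orders sum to 1 (valence 4) → 3 H
  atom 2: O, bond orders sum to 2 (valence 2) → 0 H
  atom 3: C, bond orders sum to 4 (valence 4) → 0 H
  atom 4: O, bond orders sum to 2 (valence 2) → 0 H
  atom 5: aromatic c, 3 neighbours → 0 H
  atom 6: aromatic c, 2 neighbours → 1 H
  atom 7: aromatic c, 2 neighbours → 1 H
  atom 8: aromatic c, 2 neighbours → 1 H
  atom 9: aromatic c, 2 neighbours → 1 H
  atom 10: aromatic c, 2 neighbours → 1 H
Total hydrogens: 8.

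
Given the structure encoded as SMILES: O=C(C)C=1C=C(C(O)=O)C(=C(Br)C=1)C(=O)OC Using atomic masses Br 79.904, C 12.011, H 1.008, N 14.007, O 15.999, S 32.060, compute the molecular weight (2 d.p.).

301.09 g/mol

First, the molecular formula is C11H9BrO5 (counting implicit H from valence).
  Br: 1 × 79.904 = 79.904
  C: 11 × 12.011 = 132.121
  H: 9 × 1.008 = 9.072
  O: 5 × 15.999 = 79.995
Sum: 1×79.904 + 11×12.011 + 9×1.008 + 5×15.999 = 301.092 → 301.09 g/mol.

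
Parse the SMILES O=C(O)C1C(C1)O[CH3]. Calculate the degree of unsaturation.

2

Degree of unsaturation = (number of rings) + (number of π bonds).
Ring closures in the SMILES: 1.
π bonds: 1 double bond (each 1 DoU) → 1 DoU from unsaturation.
Total DoU = 1 + 1 = 2.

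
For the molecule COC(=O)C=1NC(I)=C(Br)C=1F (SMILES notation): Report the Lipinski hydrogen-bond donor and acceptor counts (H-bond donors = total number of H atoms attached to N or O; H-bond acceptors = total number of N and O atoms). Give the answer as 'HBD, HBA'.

1, 3

Donors: find every N or O and count the H atoms it carries.
  atom 2 (O): bond orders sum to 2 → 0 H
  atom 4 (O): bond orders sum to 2 → 0 H
  atom 6 (N): bond orders sum to 2 → 1 H
Lipinski HBD = 1.
Acceptors: N atoms = 1, O atoms = 2 → HBA = 3.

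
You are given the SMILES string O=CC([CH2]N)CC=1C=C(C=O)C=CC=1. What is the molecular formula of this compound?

Walk through each heavy atom and fill implicit hydrogens from standard valence (C 4, N 3, O 2, S 2, halogen 1):
  atom 1: O, bond orders sum to 2 (valence 2) → 0 H
  atom 2: C, bond orders sum to 3 (valence 4) → 1 H
  atom 3: C, bond orders sum to 3 (valence 4) → 1 H
  atom 4: C with explicit H count 2
  atom 5: N, bond orders sum to 1 (valence 3) → 2 H
  atom 6: C, bond orders sum to 2 (valence 4) → 2 H
  atom 7: C, bond orders sum to 4 (valence 4) → 0 H
  atom 8: C, bond orders sum to 3 (valence 4) → 1 H
  atom 9: C, bond orders sum to 4 (valence 4) → 0 H
  atom 10: C, bond orders sum to 3 (valence 4) → 1 H
  atom 11: O, bond orders sum to 2 (valence 2) → 0 H
  atom 12: C, bond orders sum to 3 (valence 4) → 1 H
  atom 13: C, bond orders sum to 3 (valence 4) → 1 H
  atom 14: C, bond orders sum to 3 (valence 4) → 1 H
Totals → C:11, H:13, N:1, O:2.
In Hill order: C11H13NO2.

C11H13NO2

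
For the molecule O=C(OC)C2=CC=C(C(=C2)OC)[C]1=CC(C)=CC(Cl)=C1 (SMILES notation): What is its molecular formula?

C16H15ClO3

Walk through each heavy atom and fill implicit hydrogens from standard valence (C 4, N 3, O 2, S 2, halogen 1):
  atom 1: O, bond orders sum to 2 (valence 2) → 0 H
  atom 2: C, bond orders sum to 4 (valence 4) → 0 H
  atom 3: O, bond orders sum to 2 (valence 2) → 0 H
  atom 4: C, bond orders sum to 1 (valence 4) → 3 H
  atom 5: C, bond orders sum to 4 (valence 4) → 0 H
  atom 6: C, bond orders sum to 3 (valence 4) → 1 H
  atom 7: C, bond orders sum to 3 (valence 4) → 1 H
  atom 8: C, bond orders sum to 4 (valence 4) → 0 H
  atom 9: C, bond orders sum to 4 (valence 4) → 0 H
  atom 10: C, bond orders sum to 3 (valence 4) → 1 H
  atom 11: O, bond orders sum to 2 (valence 2) → 0 H
  atom 12: C, bond orders sum to 1 (valence 4) → 3 H
  atom 13: C with explicit H count 0
  atom 14: C, bond orders sum to 3 (valence 4) → 1 H
  atom 15: C, bond orders sum to 4 (valence 4) → 0 H
  atom 16: C, bond orders sum to 1 (valence 4) → 3 H
  atom 17: C, bond orders sum to 3 (valence 4) → 1 H
  atom 18: C, bond orders sum to 4 (valence 4) → 0 H
  atom 19: Cl (halogen, monovalent) → 0 H
  atom 20: C, bond orders sum to 3 (valence 4) → 1 H
Totals → C:16, H:15, Cl:1, O:3.
In Hill order: C16H15ClO3.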